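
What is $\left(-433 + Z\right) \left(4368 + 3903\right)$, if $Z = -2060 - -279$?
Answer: $-18311994$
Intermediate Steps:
$Z = -1781$ ($Z = -2060 + 279 = -1781$)
$\left(-433 + Z\right) \left(4368 + 3903\right) = \left(-433 - 1781\right) \left(4368 + 3903\right) = \left(-2214\right) 8271 = -18311994$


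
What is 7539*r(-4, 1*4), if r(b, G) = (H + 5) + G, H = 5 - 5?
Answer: 67851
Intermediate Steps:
H = 0
r(b, G) = 5 + G (r(b, G) = (0 + 5) + G = 5 + G)
7539*r(-4, 1*4) = 7539*(5 + 1*4) = 7539*(5 + 4) = 7539*9 = 67851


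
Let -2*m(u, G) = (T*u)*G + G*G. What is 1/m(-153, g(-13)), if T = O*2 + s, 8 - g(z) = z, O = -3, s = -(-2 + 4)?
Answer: -2/26145 ≈ -7.6497e-5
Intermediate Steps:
s = -2 (s = -1*2 = -2)
g(z) = 8 - z
T = -8 (T = -3*2 - 2 = -6 - 2 = -8)
m(u, G) = -G²/2 + 4*G*u (m(u, G) = -((-8*u)*G + G*G)/2 = -(-8*G*u + G²)/2 = -(G² - 8*G*u)/2 = -G²/2 + 4*G*u)
1/m(-153, g(-13)) = 1/((8 - 1*(-13))*(-(8 - 1*(-13)) + 8*(-153))/2) = 1/((8 + 13)*(-(8 + 13) - 1224)/2) = 1/((½)*21*(-1*21 - 1224)) = 1/((½)*21*(-21 - 1224)) = 1/((½)*21*(-1245)) = 1/(-26145/2) = -2/26145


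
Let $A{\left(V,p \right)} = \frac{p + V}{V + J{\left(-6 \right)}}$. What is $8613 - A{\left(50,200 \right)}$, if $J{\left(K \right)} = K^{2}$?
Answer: $\frac{370234}{43} \approx 8610.1$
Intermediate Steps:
$A{\left(V,p \right)} = \frac{V + p}{36 + V}$ ($A{\left(V,p \right)} = \frac{p + V}{V + \left(-6\right)^{2}} = \frac{V + p}{V + 36} = \frac{V + p}{36 + V}$)
$8613 - A{\left(50,200 \right)} = 8613 - \frac{50 + 200}{36 + 50} = 8613 - \frac{1}{86} \cdot 250 = 8613 - \frac{125}{43} = \frac{370234}{43}$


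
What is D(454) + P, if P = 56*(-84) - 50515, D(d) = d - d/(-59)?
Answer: -3230681/59 ≈ -54757.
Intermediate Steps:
D(d) = 60*d/59 (D(d) = d - d*(-1)/59 = d - (-1)*d/59 = d + d/59 = 60*d/59)
P = -55219 (P = -4704 - 50515 = -55219)
D(454) + P = (60/59)*454 - 55219 = 27240/59 - 55219 = -3230681/59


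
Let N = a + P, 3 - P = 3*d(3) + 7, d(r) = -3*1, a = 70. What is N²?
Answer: 5625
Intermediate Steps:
d(r) = -3
P = 5 (P = 3 - (3*(-3) + 7) = 3 - (-9 + 7) = 3 - 1*(-2) = 3 + 2 = 5)
N = 75 (N = 70 + 5 = 75)
N² = 75² = 5625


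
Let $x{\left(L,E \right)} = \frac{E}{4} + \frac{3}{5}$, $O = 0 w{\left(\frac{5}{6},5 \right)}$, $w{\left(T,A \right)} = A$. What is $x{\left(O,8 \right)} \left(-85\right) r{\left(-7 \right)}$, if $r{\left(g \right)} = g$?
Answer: $1547$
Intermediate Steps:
$O = 0$ ($O = 0 \cdot 5 = 0$)
$x{\left(L,E \right)} = \frac{3}{5} + \frac{E}{4}$ ($x{\left(L,E \right)} = E \frac{1}{4} + 3 \cdot \frac{1}{5} = \frac{E}{4} + \frac{3}{5} = \frac{3}{5} + \frac{E}{4}$)
$x{\left(O,8 \right)} \left(-85\right) r{\left(-7 \right)} = \left(\frac{3}{5} + \frac{1}{4} \cdot 8\right) \left(-85\right) \left(-7\right) = \left(\frac{3}{5} + 2\right) \left(-85\right) \left(-7\right) = \frac{13}{5} \left(-85\right) \left(-7\right) = \left(-221\right) \left(-7\right) = 1547$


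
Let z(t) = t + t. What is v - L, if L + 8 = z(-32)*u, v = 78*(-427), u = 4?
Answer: -33042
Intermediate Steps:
z(t) = 2*t
v = -33306
L = -264 (L = -8 + (2*(-32))*4 = -8 - 64*4 = -8 - 256 = -264)
v - L = -33306 - 1*(-264) = -33306 + 264 = -33042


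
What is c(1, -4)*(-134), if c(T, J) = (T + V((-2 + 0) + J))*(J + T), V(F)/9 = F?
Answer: -21306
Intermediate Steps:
V(F) = 9*F
c(T, J) = (J + T)*(-18 + T + 9*J) (c(T, J) = (T + 9*((-2 + 0) + J))*(J + T) = (T + 9*(-2 + J))*(J + T) = (T + (-18 + 9*J))*(J + T) = (-18 + T + 9*J)*(J + T) = (J + T)*(-18 + T + 9*J))
c(1, -4)*(-134) = (1² - 4*1 + 9*(-4)*(-2 - 4) + 9*1*(-2 - 4))*(-134) = (1 - 4 + 9*(-4)*(-6) + 9*1*(-6))*(-134) = (1 - 4 + 216 - 54)*(-134) = 159*(-134) = -21306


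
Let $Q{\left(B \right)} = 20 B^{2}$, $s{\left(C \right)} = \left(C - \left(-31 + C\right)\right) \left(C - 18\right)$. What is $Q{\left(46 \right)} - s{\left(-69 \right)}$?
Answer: $45017$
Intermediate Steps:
$s{\left(C \right)} = -558 + 31 C$ ($s{\left(C \right)} = 31 \left(-18 + C\right) = -558 + 31 C$)
$Q{\left(46 \right)} - s{\left(-69 \right)} = 20 \cdot 46^{2} - \left(-558 + 31 \left(-69\right)\right) = 20 \cdot 2116 - \left(-558 - 2139\right) = 42320 - -2697 = 42320 + 2697 = 45017$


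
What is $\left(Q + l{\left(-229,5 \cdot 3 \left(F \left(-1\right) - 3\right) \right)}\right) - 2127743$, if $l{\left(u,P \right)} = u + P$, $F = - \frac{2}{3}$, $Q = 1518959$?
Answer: $-609048$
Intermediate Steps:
$F = - \frac{2}{3}$ ($F = \left(-2\right) \frac{1}{3} = - \frac{2}{3} \approx -0.66667$)
$l{\left(u,P \right)} = P + u$
$\left(Q + l{\left(-229,5 \cdot 3 \left(F \left(-1\right) - 3\right) \right)}\right) - 2127743 = \left(1518959 - \left(229 - 5 \cdot 3 \left(\left(- \frac{2}{3}\right) \left(-1\right) - 3\right)\right)\right) - 2127743 = \left(1518959 - \left(229 - 15 \left(\frac{2}{3} - 3\right)\right)\right) - 2127743 = \left(1518959 + \left(15 \left(- \frac{7}{3}\right) - 229\right)\right) - 2127743 = \left(1518959 - 264\right) - 2127743 = 1518695 - 2127743 = -609048$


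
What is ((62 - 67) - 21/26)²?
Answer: 22801/676 ≈ 33.729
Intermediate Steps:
((62 - 67) - 21/26)² = (-5 - 21*1/26)² = (-5 - 21/26)² = (-151/26)² = 22801/676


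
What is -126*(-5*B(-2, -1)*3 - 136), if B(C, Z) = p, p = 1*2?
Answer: 20916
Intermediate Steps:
p = 2
B(C, Z) = 2
-126*(-5*B(-2, -1)*3 - 136) = -126*(-5*2*3 - 136) = -126*(-10*3 - 136) = -126*(-30 - 136) = -126*(-166) = 20916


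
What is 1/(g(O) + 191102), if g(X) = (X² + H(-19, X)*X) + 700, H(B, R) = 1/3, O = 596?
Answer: 3/1641650 ≈ 1.8274e-6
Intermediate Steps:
H(B, R) = ⅓
g(X) = 700 + X² + X/3 (g(X) = (X² + X/3) + 700 = 700 + X² + X/3)
1/(g(O) + 191102) = 1/((700 + 596² + (⅓)*596) + 191102) = 1/((700 + 355216 + 596/3) + 191102) = 1/(1068344/3 + 191102) = 1/(1641650/3) = 3/1641650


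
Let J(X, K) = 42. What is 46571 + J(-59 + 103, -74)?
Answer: 46613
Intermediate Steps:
46571 + J(-59 + 103, -74) = 46571 + 42 = 46613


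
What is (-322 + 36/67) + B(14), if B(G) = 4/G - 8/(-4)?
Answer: -149694/469 ≈ -319.18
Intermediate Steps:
B(G) = 2 + 4/G (B(G) = 4/G - 8*(-1/4) = 4/G + 2 = 2 + 4/G)
(-322 + 36/67) + B(14) = (-322 + 36/67) + (2 + 4/14) = (-322 + 36*(1/67)) + (2 + 4*(1/14)) = (-322 + 36/67) + (2 + 2/7) = -21538/67 + 16/7 = -149694/469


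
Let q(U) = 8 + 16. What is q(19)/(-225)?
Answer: -8/75 ≈ -0.10667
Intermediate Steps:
q(U) = 24
q(19)/(-225) = 24/(-225) = 24*(-1/225) = -8/75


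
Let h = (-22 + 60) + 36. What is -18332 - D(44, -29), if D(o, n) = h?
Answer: -18406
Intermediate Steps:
h = 74 (h = 38 + 36 = 74)
D(o, n) = 74
-18332 - D(44, -29) = -18332 - 1*74 = -18332 - 74 = -18406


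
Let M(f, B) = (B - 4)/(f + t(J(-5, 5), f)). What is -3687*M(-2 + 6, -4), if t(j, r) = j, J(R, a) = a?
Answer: 9832/3 ≈ 3277.3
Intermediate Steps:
M(f, B) = (-4 + B)/(5 + f) (M(f, B) = (B - 4)/(f + 5) = (-4 + B)/(5 + f))
-3687*M(-2 + 6, -4) = -3687*(-4 - 4)/(5 + (-2 + 6)) = -3687*(-8)/(5 + 4) = -3687*(-8)/9 = -1229*(-8)/3 = -3687*(-8/9) = 9832/3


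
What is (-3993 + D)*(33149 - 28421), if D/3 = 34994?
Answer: 477475992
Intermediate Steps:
D = 104982 (D = 3*34994 = 104982)
(-3993 + D)*(33149 - 28421) = (-3993 + 104982)*(33149 - 28421) = 100989*4728 = 477475992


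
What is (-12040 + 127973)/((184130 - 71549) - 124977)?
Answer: -115933/12396 ≈ -9.3524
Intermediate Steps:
(-12040 + 127973)/((184130 - 71549) - 124977) = 115933/(112581 - 124977) = 115933/(-12396) = 115933*(-1/12396) = -115933/12396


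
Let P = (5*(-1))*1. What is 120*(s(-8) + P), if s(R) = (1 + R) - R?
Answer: -480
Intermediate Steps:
s(R) = 1
P = -5 (P = -5*1 = -5)
120*(s(-8) + P) = 120*(1 - 5) = 120*(-4) = -480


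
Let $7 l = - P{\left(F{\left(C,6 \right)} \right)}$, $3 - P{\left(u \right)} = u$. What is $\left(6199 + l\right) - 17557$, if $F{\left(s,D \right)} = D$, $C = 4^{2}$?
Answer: $- \frac{79503}{7} \approx -11358.0$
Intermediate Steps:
$C = 16$
$P{\left(u \right)} = 3 - u$
$l = \frac{3}{7}$ ($l = \frac{\left(-1\right) \left(3 - 6\right)}{7} = \frac{\left(-1\right) \left(-3\right)}{7} = \frac{1}{7} \cdot 3 = \frac{3}{7} \approx 0.42857$)
$\left(6199 + l\right) - 17557 = \left(6199 + \frac{3}{7}\right) - 17557 = \frac{43396}{7} - 17557 = - \frac{79503}{7}$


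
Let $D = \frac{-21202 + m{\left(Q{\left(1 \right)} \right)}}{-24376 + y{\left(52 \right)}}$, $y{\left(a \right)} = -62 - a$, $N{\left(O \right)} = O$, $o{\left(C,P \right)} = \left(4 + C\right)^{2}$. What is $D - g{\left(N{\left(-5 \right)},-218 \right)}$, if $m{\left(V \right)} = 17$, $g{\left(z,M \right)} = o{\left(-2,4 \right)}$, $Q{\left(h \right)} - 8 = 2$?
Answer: $- \frac{15355}{4898} \approx -3.135$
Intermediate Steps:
$Q{\left(h \right)} = 10$ ($Q{\left(h \right)} = 8 + 2 = 10$)
$g{\left(z,M \right)} = 4$ ($g{\left(z,M \right)} = \left(4 - 2\right)^{2} = 2^{2} = 4$)
$D = \frac{4237}{4898}$ ($D = \frac{-21202 + 17}{-24376 - 114} = - \frac{21185}{-24376 - 114} = - \frac{21185}{-24490} = \left(-21185\right) \left(- \frac{1}{24490}\right) = \frac{4237}{4898} \approx 0.86505$)
$D - g{\left(N{\left(-5 \right)},-218 \right)} = \frac{4237}{4898} - 4 = - \frac{15355}{4898}$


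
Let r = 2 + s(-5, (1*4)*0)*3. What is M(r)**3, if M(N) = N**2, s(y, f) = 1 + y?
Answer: 1000000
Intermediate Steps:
r = -10 (r = 2 + (1 - 5)*3 = 2 - 4*3 = 2 - 12 = -10)
M(r)**3 = ((-10)**2)**3 = 100**3 = 1000000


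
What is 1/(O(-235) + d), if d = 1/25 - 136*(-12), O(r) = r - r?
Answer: 25/40801 ≈ 0.00061273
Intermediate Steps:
O(r) = 0
d = 40801/25 (d = 1/25 + 1632 = 40801/25 ≈ 1632.0)
1/(O(-235) + d) = 1/(0 + 40801/25) = 1/(40801/25) = 25/40801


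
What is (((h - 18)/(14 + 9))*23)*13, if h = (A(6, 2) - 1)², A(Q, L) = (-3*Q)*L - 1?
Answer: 18538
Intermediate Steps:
A(Q, L) = -1 - 3*L*Q (A(Q, L) = -3*L*Q - 1 = -1 - 3*L*Q)
h = 1444 (h = ((-1 - 3*2*6) - 1)² = ((-1 - 36) - 1)² = (-37 - 1)² = (-38)² = 1444)
(((h - 18)/(14 + 9))*23)*13 = (((1444 - 18)/(14 + 9))*23)*13 = ((1426/23)*23)*13 = ((1426*(1/23))*23)*13 = (62*23)*13 = 1426*13 = 18538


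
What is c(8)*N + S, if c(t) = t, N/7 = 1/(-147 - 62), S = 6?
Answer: 1198/209 ≈ 5.7321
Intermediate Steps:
N = -7/209 (N = 7/(-147 - 62) = 7/(-209) = 7*(-1/209) = -7/209 ≈ -0.033493)
c(8)*N + S = 8*(-7/209) + 6 = -56/209 + 6 = 1198/209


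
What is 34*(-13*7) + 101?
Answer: -2993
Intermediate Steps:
34*(-13*7) + 101 = 34*(-91) + 101 = -3094 + 101 = -2993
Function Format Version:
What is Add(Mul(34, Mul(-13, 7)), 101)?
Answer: -2993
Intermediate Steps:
Add(Mul(34, Mul(-13, 7)), 101) = Add(Mul(34, -91), 101) = Add(-3094, 101) = -2993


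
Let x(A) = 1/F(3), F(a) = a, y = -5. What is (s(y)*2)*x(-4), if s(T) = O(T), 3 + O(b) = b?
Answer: -16/3 ≈ -5.3333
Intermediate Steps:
O(b) = -3 + b
s(T) = -3 + T
x(A) = ⅓ (x(A) = 1/3 = ⅓)
(s(y)*2)*x(-4) = ((-3 - 5)*2)*(⅓) = -8*2*(⅓) = -16*⅓ = -16/3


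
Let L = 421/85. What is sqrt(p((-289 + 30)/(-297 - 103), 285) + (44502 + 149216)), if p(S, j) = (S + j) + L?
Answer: sqrt(22427394211)/340 ≈ 440.46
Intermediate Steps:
L = 421/85 (L = 421*(1/85) = 421/85 ≈ 4.9529)
p(S, j) = 421/85 + S + j (p(S, j) = (S + j) + 421/85 = 421/85 + S + j)
sqrt(p((-289 + 30)/(-297 - 103), 285) + (44502 + 149216)) = sqrt((421/85 + (-289 + 30)/(-297 - 103) + 285) + (44502 + 149216)) = sqrt((421/85 - 259/(-400) + 285) + 193718) = sqrt((421/85 - 259*(-1/400) + 285) + 193718) = sqrt((421/85 + 259/400 + 285) + 193718) = sqrt(1976083/6800 + 193718) = sqrt(1319258483/6800) = sqrt(22427394211)/340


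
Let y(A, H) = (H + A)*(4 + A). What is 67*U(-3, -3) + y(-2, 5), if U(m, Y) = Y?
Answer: -195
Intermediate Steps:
y(A, H) = (4 + A)*(A + H) (y(A, H) = (A + H)*(4 + A) = (4 + A)*(A + H))
67*U(-3, -3) + y(-2, 5) = 67*(-3) + ((-2)² + 4*(-2) + 4*5 - 2*5) = -201 + (4 - 8 + 20 - 10) = -201 + 6 = -195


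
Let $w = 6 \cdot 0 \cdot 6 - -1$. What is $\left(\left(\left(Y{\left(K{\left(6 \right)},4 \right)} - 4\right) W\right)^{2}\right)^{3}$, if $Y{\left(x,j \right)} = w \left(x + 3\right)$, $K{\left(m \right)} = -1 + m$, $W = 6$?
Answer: $191102976$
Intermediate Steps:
$w = 1$ ($w = 0 \cdot 6 + 1 = 0 + 1 = 1$)
$Y{\left(x,j \right)} = 3 + x$ ($Y{\left(x,j \right)} = 1 \left(x + 3\right) = 1 \left(3 + x\right) = 3 + x$)
$\left(\left(\left(Y{\left(K{\left(6 \right)},4 \right)} - 4\right) W\right)^{2}\right)^{3} = \left(\left(\left(\left(3 + \left(-1 + 6\right)\right) - 4\right) 6\right)^{2}\right)^{3} = \left(\left(\left(\left(3 + 5\right) - 4\right) 6\right)^{2}\right)^{3} = \left(\left(\left(8 - 4\right) 6\right)^{2}\right)^{3} = \left(\left(4 \cdot 6\right)^{2}\right)^{3} = \left(24^{2}\right)^{3} = 576^{3} = 191102976$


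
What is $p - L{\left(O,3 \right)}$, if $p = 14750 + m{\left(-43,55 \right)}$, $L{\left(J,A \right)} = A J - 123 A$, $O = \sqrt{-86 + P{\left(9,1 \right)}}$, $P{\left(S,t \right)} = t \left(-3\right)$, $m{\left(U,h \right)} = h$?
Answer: $15174 - 3 i \sqrt{89} \approx 15174.0 - 28.302 i$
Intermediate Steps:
$P{\left(S,t \right)} = - 3 t$
$O = i \sqrt{89}$ ($O = \sqrt{-86 - 3} = \sqrt{-89} = i \sqrt{89} \approx 9.434 i$)
$L{\left(J,A \right)} = - 123 A + A J$
$p = 14805$ ($p = 14750 + 55 = 14805$)
$p - L{\left(O,3 \right)} = 14805 - 3 \left(-123 + i \sqrt{89}\right) = 14805 - \left(-369 + 3 i \sqrt{89}\right) = 14805 + \left(369 - 3 i \sqrt{89}\right) = 15174 - 3 i \sqrt{89}$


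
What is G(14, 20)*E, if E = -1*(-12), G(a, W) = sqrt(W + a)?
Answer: 12*sqrt(34) ≈ 69.971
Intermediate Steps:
E = 12
G(14, 20)*E = sqrt(20 + 14)*12 = sqrt(34)*12 = 12*sqrt(34)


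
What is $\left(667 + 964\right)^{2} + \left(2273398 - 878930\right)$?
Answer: $4054629$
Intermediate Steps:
$\left(667 + 964\right)^{2} + \left(2273398 - 878930\right) = 1631^{2} + 1394468 = 2660161 + 1394468 = 4054629$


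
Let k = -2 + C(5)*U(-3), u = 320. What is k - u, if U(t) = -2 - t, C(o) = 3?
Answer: -319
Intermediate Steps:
k = 1 (k = -2 + 3*(-2 - 1*(-3)) = -2 + 3*(-2 + 3) = -2 + 3*1 = -2 + 3 = 1)
k - u = 1 - 1*320 = 1 - 320 = -319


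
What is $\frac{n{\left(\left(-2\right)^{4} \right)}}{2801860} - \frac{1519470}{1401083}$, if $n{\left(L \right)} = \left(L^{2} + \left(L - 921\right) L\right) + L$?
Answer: $- \frac{1069312200366}{981409603595} \approx -1.0896$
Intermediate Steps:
$n{\left(L \right)} = L + L^{2} + L \left(-921 + L\right)$ ($n{\left(L \right)} = \left(L^{2} + \left(L - 921\right) L\right) + L = \left(L^{2} + \left(-921 + L\right) L\right) + L = \left(L^{2} + L \left(-921 + L\right)\right) + L = L + L^{2} + L \left(-921 + L\right)$)
$\frac{n{\left(\left(-2\right)^{4} \right)}}{2801860} - \frac{1519470}{1401083} = \frac{2 \left(-2\right)^{4} \left(-460 + \left(-2\right)^{4}\right)}{2801860} - \frac{1519470}{1401083} = 2 \cdot 16 \left(-460 + 16\right) \frac{1}{2801860} - \frac{1519470}{1401083} = 2 \cdot 16 \left(-444\right) \frac{1}{2801860} - \frac{1519470}{1401083} = \left(-14208\right) \frac{1}{2801860} - \frac{1519470}{1401083} = - \frac{3552}{700465} - \frac{1519470}{1401083} = - \frac{1069312200366}{981409603595}$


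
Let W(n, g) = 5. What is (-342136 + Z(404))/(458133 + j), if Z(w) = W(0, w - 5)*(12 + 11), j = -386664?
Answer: -114007/23823 ≈ -4.7856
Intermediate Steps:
Z(w) = 115 (Z(w) = 5*(12 + 11) = 5*23 = 115)
(-342136 + Z(404))/(458133 + j) = (-342136 + 115)/(458133 - 386664) = -342021/71469 = -342021*1/71469 = -114007/23823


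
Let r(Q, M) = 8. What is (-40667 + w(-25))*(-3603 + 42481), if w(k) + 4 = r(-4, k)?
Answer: -1580896114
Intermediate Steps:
w(k) = 4 (w(k) = -4 + 8 = 4)
(-40667 + w(-25))*(-3603 + 42481) = (-40667 + 4)*(-3603 + 42481) = -40663*38878 = -1580896114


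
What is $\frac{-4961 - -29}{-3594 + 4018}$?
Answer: $- \frac{1233}{106} \approx -11.632$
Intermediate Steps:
$\frac{-4961 - -29}{-3594 + 4018} = \frac{-4961 + \left(-6 + 35\right)}{424} = \left(-4961 + 29\right) \frac{1}{424} = \left(-4932\right) \frac{1}{424} = - \frac{1233}{106}$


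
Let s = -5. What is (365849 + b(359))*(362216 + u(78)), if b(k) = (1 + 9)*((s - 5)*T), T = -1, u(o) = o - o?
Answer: 132552582984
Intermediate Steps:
u(o) = 0
b(k) = 100 (b(k) = (1 + 9)*((-5 - 5)*(-1)) = 10*(-10*(-1)) = 10*10 = 100)
(365849 + b(359))*(362216 + u(78)) = (365849 + 100)*(362216 + 0) = 365949*362216 = 132552582984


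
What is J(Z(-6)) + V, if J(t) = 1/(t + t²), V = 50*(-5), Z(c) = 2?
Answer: -1499/6 ≈ -249.83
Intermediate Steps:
V = -250
J(Z(-6)) + V = 1/(2*(1 + 2)) - 250 = (½)/3 - 250 = (½)*(⅓) - 250 = ⅙ - 250 = -1499/6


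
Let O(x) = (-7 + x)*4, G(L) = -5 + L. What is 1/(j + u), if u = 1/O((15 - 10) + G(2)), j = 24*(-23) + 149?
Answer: -20/8061 ≈ -0.0024811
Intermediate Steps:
j = -403 (j = -552 + 149 = -403)
O(x) = -28 + 4*x
u = -1/20 (u = 1/(-28 + 4*((15 - 10) + (-5 + 2))) = 1/(-28 + 4*(5 - 3)) = 1/(-28 + 4*2) = 1/(-28 + 8) = 1/(-20) = -1/20 ≈ -0.050000)
1/(j + u) = 1/(-403 - 1/20) = 1/(-8061/20) = -20/8061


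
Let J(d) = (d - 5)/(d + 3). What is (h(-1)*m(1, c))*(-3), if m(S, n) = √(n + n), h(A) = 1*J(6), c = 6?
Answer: -2*√3/3 ≈ -1.1547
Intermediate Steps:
J(d) = (-5 + d)/(3 + d)
h(A) = ⅑ (h(A) = 1*((-5 + 6)/(3 + 6)) = 1*(1/9) = 1*((⅑)*1) = 1*(⅑) = ⅑)
m(S, n) = √2*√n (m(S, n) = √(2*n) = √2*√n)
(h(-1)*m(1, c))*(-3) = ((√2*√6)/9)*(-3) = ((2*√3)/9)*(-3) = (2*√3/9)*(-3) = -2*√3/3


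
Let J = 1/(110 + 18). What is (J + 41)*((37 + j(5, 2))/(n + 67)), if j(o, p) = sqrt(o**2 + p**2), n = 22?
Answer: 194213/11392 + 5249*sqrt(29)/11392 ≈ 19.529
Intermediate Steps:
J = 1/128 ≈ 0.0078125
(J + 41)*((37 + j(5, 2))/(n + 67)) = (1/128 + 41)*((37 + sqrt(5**2 + 2**2))/(22 + 67)) = 5249*((37 + sqrt(25 + 4))/89)/128 = 5249*((37 + sqrt(29))*(1/89))/128 = 5249*(37/89 + sqrt(29)/89)/128 = 194213/11392 + 5249*sqrt(29)/11392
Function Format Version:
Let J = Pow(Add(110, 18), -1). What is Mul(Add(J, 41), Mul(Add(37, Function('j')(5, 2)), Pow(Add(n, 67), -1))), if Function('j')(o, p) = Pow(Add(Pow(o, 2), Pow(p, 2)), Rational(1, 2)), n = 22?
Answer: Add(Rational(194213, 11392), Mul(Rational(5249, 11392), Pow(29, Rational(1, 2)))) ≈ 19.529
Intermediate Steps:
J = Rational(1, 128) (J = Pow(128, -1) = Rational(1, 128) ≈ 0.0078125)
Mul(Add(J, 41), Mul(Add(37, Function('j')(5, 2)), Pow(Add(n, 67), -1))) = Mul(Add(Rational(1, 128), 41), Mul(Add(37, Pow(Add(Pow(5, 2), Pow(2, 2)), Rational(1, 2))), Pow(Add(22, 67), -1))) = Mul(Rational(5249, 128), Mul(Add(37, Pow(Add(25, 4), Rational(1, 2))), Pow(89, -1))) = Mul(Rational(5249, 128), Mul(Add(37, Pow(29, Rational(1, 2))), Rational(1, 89))) = Mul(Rational(5249, 128), Add(Rational(37, 89), Mul(Rational(1, 89), Pow(29, Rational(1, 2))))) = Add(Rational(194213, 11392), Mul(Rational(5249, 11392), Pow(29, Rational(1, 2))))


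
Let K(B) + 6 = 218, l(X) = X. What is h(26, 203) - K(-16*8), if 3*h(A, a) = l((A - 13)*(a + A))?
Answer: 2341/3 ≈ 780.33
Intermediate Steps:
h(A, a) = (-13 + A)*(A + a)/3 (h(A, a) = ((A - 13)*(a + A))/3 = ((-13 + A)*(A + a))/3 = (-13 + A)*(A + a)/3)
K(B) = 212 (K(B) = -6 + 218 = 212)
h(26, 203) - K(-16*8) = (-13/3*26 - 13/3*203 + (⅓)*26² + (⅓)*26*203) - 1*212 = (-338/3 - 2639/3 + (⅓)*676 + 5278/3) - 212 = (-338/3 - 2639/3 + 676/3 + 5278/3) - 212 = 2977/3 - 212 = 2341/3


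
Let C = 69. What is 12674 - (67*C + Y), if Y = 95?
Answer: 7956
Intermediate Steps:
12674 - (67*C + Y) = 12674 - (67*69 + 95) = 12674 - (4623 + 95) = 12674 - 1*4718 = 12674 - 4718 = 7956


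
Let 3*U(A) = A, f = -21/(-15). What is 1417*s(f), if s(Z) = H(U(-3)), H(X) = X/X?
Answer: 1417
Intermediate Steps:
f = 7/5 (f = -21*(-1/15) = 7/5 ≈ 1.4000)
U(A) = A/3
H(X) = 1
s(Z) = 1
1417*s(f) = 1417*1 = 1417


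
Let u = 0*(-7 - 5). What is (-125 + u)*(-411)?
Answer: 51375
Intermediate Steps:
u = 0 (u = 0*(-12) = 0)
(-125 + u)*(-411) = (-125 + 0)*(-411) = -125*(-411) = 51375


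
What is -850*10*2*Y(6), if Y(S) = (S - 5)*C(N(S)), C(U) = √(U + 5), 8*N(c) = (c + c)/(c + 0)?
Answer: -8500*√21 ≈ -38952.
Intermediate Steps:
N(c) = ¼ (N(c) = ((c + c)/(c + 0))/8 = ((2*c)/c)/8 = (⅛)*2 = ¼)
C(U) = √(5 + U)
Y(S) = √21*(-5 + S)/2 (Y(S) = (S - 5)*√(5 + ¼) = (-5 + S)*√(21/4) = (-5 + S)*(√21/2) = √21*(-5 + S)/2)
-850*10*2*Y(6) = -850*10*2*√21*(-5 + 6)/2 = -17000*(½)*√21*1 = -17000*√21/2 = -8500*√21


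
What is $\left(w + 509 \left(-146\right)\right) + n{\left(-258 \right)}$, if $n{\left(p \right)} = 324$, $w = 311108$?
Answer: $237118$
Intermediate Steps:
$\left(w + 509 \left(-146\right)\right) + n{\left(-258 \right)} = \left(311108 + 509 \left(-146\right)\right) + 324 = \left(311108 - 74314\right) + 324 = 236794 + 324 = 237118$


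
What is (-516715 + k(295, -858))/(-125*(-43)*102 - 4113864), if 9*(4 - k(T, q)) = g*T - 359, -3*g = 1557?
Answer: 4496935/32090526 ≈ 0.14013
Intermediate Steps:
g = -519 (g = -⅓*1557 = -519)
k(T, q) = 395/9 + 173*T/3 (k(T, q) = 4 - (-519*T - 359)/9 = 4 - (-359 - 519*T)/9 = 4 + (359/9 + 173*T/3) = 395/9 + 173*T/3)
(-516715 + k(295, -858))/(-125*(-43)*102 - 4113864) = (-516715 + (395/9 + (173/3)*295))/(-125*(-43)*102 - 4113864) = (-516715 + (395/9 + 51035/3))/(5375*102 - 4113864) = (-516715 + 153500/9)/(548250 - 4113864) = -4496935/9/(-3565614) = -4496935/9*(-1/3565614) = 4496935/32090526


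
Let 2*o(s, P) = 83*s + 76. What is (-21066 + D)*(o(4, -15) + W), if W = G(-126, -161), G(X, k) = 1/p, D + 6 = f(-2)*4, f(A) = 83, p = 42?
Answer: -88860530/21 ≈ -4.2315e+6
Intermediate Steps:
D = 326 (D = -6 + 83*4 = -6 + 332 = 326)
o(s, P) = 38 + 83*s/2 (o(s, P) = (83*s + 76)/2 = (76 + 83*s)/2 = 38 + 83*s/2)
G(X, k) = 1/42
W = 1/42 ≈ 0.023810
(-21066 + D)*(o(4, -15) + W) = (-21066 + 326)*((38 + (83/2)*4) + 1/42) = -20740*((38 + 166) + 1/42) = -20740*(204 + 1/42) = -20740*8569/42 = -88860530/21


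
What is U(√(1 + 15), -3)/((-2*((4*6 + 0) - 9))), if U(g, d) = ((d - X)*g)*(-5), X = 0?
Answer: -2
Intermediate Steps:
U(g, d) = -5*d*g (U(g, d) = ((d - 1*0)*g)*(-5) = ((d + 0)*g)*(-5) = (d*g)*(-5) = -5*d*g)
U(√(1 + 15), -3)/((-2*((4*6 + 0) - 9))) = (-5*(-3)*√(1 + 15))/((-2*((4*6 + 0) - 9))) = (-5*(-3)*√16)/((-2*((24 + 0) - 9))) = (-5*(-3)*4)/((-2*(24 - 9))) = 60/((-2*15)) = 60/(-30) = 60*(-1/30) = -2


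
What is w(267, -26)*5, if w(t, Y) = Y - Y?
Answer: 0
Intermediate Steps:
w(t, Y) = 0
w(267, -26)*5 = 0*5 = 0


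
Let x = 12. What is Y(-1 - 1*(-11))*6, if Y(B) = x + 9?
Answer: 126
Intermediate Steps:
Y(B) = 21 (Y(B) = 12 + 9 = 21)
Y(-1 - 1*(-11))*6 = 21*6 = 126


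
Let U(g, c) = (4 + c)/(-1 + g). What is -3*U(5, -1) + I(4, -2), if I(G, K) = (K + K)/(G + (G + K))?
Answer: -35/12 ≈ -2.9167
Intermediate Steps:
U(g, c) = (4 + c)/(-1 + g)
I(G, K) = 2*K/(K + 2*G) (I(G, K) = (2*K)/(K + 2*G) = 2*K/(K + 2*G))
-3*U(5, -1) + I(4, -2) = -3*(4 - 1)/(-1 + 5) + 2*(-2)/(-2 + 2*4) = -3*3/4 + 2*(-2)/(-2 + 8) = -3*3/4 + 2*(-2)/6 = -3*¾ + 2*(-2)*(⅙) = -9/4 - ⅔ = -35/12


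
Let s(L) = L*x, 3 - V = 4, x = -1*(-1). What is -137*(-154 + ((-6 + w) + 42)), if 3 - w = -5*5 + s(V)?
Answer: 12193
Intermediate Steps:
x = 1
V = -1 (V = 3 - 1*4 = 3 - 4 = -1)
s(L) = L (s(L) = L*1 = L)
w = 29 (w = 3 - (-5*5 - 1) = 3 - (-25 - 1) = 3 - 1*(-26) = 3 + 26 = 29)
-137*(-154 + ((-6 + w) + 42)) = -137*(-154 + ((-6 + 29) + 42)) = -137*(-154 + (23 + 42)) = -137*(-154 + 65) = -137*(-89) = 12193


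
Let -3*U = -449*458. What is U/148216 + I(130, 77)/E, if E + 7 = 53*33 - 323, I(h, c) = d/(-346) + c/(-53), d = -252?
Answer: 445435899833/964205181588 ≈ 0.46197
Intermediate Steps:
I(h, c) = 126/173 - c/53 (I(h, c) = -252/(-346) + c/(-53) = -252*(-1/346) + c*(-1/53) = 126/173 - c/53)
E = 1419 (E = -7 + (53*33 - 323) = -7 + (1749 - 323) = -7 + 1426 = 1419)
U = 205642/3 (U = -(-449)*458/3 = -⅓*(-205642) = 205642/3 ≈ 68547.)
U/148216 + I(130, 77)/E = (205642/3)/148216 + (126/173 - 1/53*77)/1419 = (205642/3)*(1/148216) + (126/173 - 77/53)*(1/1419) = 102821/222324 - 6643/9169*1/1419 = 102821/222324 - 6643/13010811 = 445435899833/964205181588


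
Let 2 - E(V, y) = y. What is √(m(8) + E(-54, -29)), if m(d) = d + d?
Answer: √47 ≈ 6.8557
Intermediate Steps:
E(V, y) = 2 - y
m(d) = 2*d
√(m(8) + E(-54, -29)) = √(2*8 + (2 - 1*(-29))) = √(16 + (2 + 29)) = √(16 + 31) = √47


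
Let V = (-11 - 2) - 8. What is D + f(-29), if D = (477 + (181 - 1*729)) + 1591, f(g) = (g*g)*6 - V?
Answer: 6587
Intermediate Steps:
V = -21 (V = -13 - 8 = -21)
f(g) = 21 + 6*g² (f(g) = (g*g)*6 - 1*(-21) = g²*6 + 21 = 6*g² + 21 = 21 + 6*g²)
D = 1520 (D = (477 + (181 - 729)) + 1591 = (477 - 548) + 1591 = -71 + 1591 = 1520)
D + f(-29) = 1520 + (21 + 6*(-29)²) = 1520 + (21 + 6*841) = 1520 + (21 + 5046) = 1520 + 5067 = 6587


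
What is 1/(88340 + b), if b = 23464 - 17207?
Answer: 1/94597 ≈ 1.0571e-5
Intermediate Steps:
b = 6257
1/(88340 + b) = 1/(88340 + 6257) = 1/94597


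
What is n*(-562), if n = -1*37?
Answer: 20794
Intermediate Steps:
n = -37
n*(-562) = -37*(-562) = 20794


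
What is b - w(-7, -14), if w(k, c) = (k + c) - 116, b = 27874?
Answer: 28011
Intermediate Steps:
w(k, c) = -116 + c + k (w(k, c) = (c + k) - 116 = -116 + c + k)
b - w(-7, -14) = 27874 - (-116 - 14 - 7) = 27874 - 1*(-137) = 27874 + 137 = 28011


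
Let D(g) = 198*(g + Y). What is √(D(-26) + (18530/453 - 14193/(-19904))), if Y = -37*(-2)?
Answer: √12125543487047151/1127064 ≈ 97.702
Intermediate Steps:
Y = 74
D(g) = 14652 + 198*g (D(g) = 198*(g + 74) = 198*(74 + g) = 14652 + 198*g)
√(D(-26) + (18530/453 - 14193/(-19904))) = √((14652 + 198*(-26)) + (18530/453 - 14193/(-19904))) = √((14652 - 5148) + (18530*(1/453) - 14193*(-1/19904))) = √(9504 + (18530/453 + 14193/19904)) = √(9504 + 375250549/9016512) = √(86068180597/9016512) = √12125543487047151/1127064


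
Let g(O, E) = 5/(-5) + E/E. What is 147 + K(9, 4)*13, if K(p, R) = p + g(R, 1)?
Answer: 264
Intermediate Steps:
g(O, E) = 0 (g(O, E) = 5*(-⅕) + 1 = -1 + 1 = 0)
K(p, R) = p (K(p, R) = p + 0 = p)
147 + K(9, 4)*13 = 147 + 9*13 = 147 + 117 = 264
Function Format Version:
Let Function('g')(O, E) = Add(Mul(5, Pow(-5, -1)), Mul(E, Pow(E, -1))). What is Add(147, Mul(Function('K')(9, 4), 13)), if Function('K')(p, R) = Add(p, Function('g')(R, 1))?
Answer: 264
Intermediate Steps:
Function('g')(O, E) = 0 (Function('g')(O, E) = Add(Mul(5, Rational(-1, 5)), 1) = Add(-1, 1) = 0)
Function('K')(p, R) = p (Function('K')(p, R) = Add(p, 0) = p)
Add(147, Mul(Function('K')(9, 4), 13)) = Add(147, Mul(9, 13)) = Add(147, 117) = 264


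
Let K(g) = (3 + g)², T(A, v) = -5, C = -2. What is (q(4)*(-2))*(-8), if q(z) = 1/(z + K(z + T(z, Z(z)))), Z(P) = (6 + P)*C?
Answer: 2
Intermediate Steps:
Z(P) = -12 - 2*P (Z(P) = (6 + P)*(-2) = -12 - 2*P)
q(z) = 1/(z + (-2 + z)²) (q(z) = 1/(z + (3 + (z - 5))²) = 1/(z + (3 + (-5 + z))²) = 1/(z + (-2 + z)²))
(q(4)*(-2))*(-8) = (-2/(4 + (-2 + 4)²))*(-8) = (-2/(4 + 2²))*(-8) = (-2/(4 + 4))*(-8) = (-2/8)*(-8) = ((⅛)*(-2))*(-8) = -¼*(-8) = 2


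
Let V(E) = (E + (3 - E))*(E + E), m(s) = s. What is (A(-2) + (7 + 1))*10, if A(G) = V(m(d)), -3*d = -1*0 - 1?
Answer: 100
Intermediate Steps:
d = ⅓ (d = -(-1*0 - 1)/3 = -(0 - 1)/3 = -⅓*(-1) = ⅓ ≈ 0.33333)
V(E) = 6*E (V(E) = 3*(2*E) = 6*E)
A(G) = 2 (A(G) = 6*(⅓) = 2)
(A(-2) + (7 + 1))*10 = (2 + (7 + 1))*10 = (2 + 8)*10 = 10*10 = 100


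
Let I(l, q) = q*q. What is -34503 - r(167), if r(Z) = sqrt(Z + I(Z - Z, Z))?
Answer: -34503 - 2*sqrt(7014) ≈ -34671.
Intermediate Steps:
I(l, q) = q**2
r(Z) = sqrt(Z + Z**2)
-34503 - r(167) = -34503 - sqrt(167*(1 + 167)) = -34503 - sqrt(167*168) = -34503 - sqrt(28056) = -34503 - 2*sqrt(7014)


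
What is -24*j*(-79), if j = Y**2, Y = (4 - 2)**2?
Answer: 30336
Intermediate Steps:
Y = 4 (Y = 2**2 = 4)
j = 16 (j = 4**2 = 16)
-24*j*(-79) = -24*16*(-79) = -384*(-79) = 30336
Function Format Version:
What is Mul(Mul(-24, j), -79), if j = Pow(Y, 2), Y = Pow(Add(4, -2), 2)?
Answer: 30336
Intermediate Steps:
Y = 4 (Y = Pow(2, 2) = 4)
j = 16 (j = Pow(4, 2) = 16)
Mul(Mul(-24, j), -79) = Mul(Mul(-24, 16), -79) = Mul(-384, -79) = 30336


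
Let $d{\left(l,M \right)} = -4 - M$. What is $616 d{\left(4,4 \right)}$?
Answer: $-4928$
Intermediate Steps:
$616 d{\left(4,4 \right)} = 616 \left(-4 - 4\right) = 616 \left(-8\right) = -4928$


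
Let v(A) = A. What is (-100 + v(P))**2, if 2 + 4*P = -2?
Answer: 10201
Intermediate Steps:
P = -1 (P = -1/2 + (1/4)*(-2) = -1/2 - 1/2 = -1)
(-100 + v(P))**2 = (-100 - 1)**2 = (-101)**2 = 10201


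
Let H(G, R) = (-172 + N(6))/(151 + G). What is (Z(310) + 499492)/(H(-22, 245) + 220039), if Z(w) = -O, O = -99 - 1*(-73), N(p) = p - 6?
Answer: 1498554/660113 ≈ 2.2701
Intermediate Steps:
N(p) = -6 + p
H(G, R) = -172/(151 + G) (H(G, R) = (-172 + (-6 + 6))/(151 + G) = (-172 + 0)/(151 + G) = -172/(151 + G))
O = -26 (O = -99 + 73 = -26)
Z(w) = 26 (Z(w) = -1*(-26) = 26)
(Z(310) + 499492)/(H(-22, 245) + 220039) = (26 + 499492)/(-172/(151 - 22) + 220039) = 499518/(-172/129 + 220039) = 499518/(-172*1/129 + 220039) = 499518/(-4/3 + 220039) = 499518/(660113/3) = 499518*(3/660113) = 1498554/660113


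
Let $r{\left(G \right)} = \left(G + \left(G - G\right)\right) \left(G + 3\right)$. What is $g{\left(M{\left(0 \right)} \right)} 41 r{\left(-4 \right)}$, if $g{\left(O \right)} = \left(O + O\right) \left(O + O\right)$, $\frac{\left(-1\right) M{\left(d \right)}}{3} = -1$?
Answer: $5904$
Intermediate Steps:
$M{\left(d \right)} = 3$ ($M{\left(d \right)} = \left(-3\right) \left(-1\right) = 3$)
$r{\left(G \right)} = G \left(3 + G\right)$ ($r{\left(G \right)} = \left(G + 0\right) \left(3 + G\right) = G \left(3 + G\right)$)
$g{\left(O \right)} = 4 O^{2}$ ($g{\left(O \right)} = 2 O 2 O = 4 O^{2}$)
$g{\left(M{\left(0 \right)} \right)} 41 r{\left(-4 \right)} = 4 \cdot 3^{2} \cdot 41 \left(- 4 \left(3 - 4\right)\right) = 4 \cdot 9 \cdot 41 \left(\left(-4\right) \left(-1\right)\right) = 36 \cdot 41 \cdot 4 = 1476 \cdot 4 = 5904$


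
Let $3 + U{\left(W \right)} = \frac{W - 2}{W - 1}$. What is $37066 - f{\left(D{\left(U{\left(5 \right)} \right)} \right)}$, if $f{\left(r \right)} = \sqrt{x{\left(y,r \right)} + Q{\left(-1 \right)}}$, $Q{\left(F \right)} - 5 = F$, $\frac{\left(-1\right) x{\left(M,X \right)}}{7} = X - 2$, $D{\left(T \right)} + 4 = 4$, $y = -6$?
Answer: $37066 - 3 \sqrt{2} \approx 37062.0$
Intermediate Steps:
$U{\left(W \right)} = -3 + \frac{-2 + W}{-1 + W}$ ($U{\left(W \right)} = -3 + \frac{W - 2}{W - 1} = -3 + \frac{-2 + W}{-1 + W}$)
$D{\left(T \right)} = 0$ ($D{\left(T \right)} = -4 + 4 = 0$)
$x{\left(M,X \right)} = 14 - 7 X$ ($x{\left(M,X \right)} = - 7 \left(X - 2\right) = - 7 \left(-2 + X\right) = 14 - 7 X$)
$Q{\left(F \right)} = 5 + F$
$f{\left(r \right)} = \sqrt{18 - 7 r}$ ($f{\left(r \right)} = \sqrt{\left(14 - 7 r\right) + \left(5 - 1\right)} = \sqrt{\left(14 - 7 r\right) + 4} = \sqrt{18 - 7 r}$)
$37066 - f{\left(D{\left(U{\left(5 \right)} \right)} \right)} = 37066 - \sqrt{18 - 0} = 37066 - \sqrt{18 + 0} = 37066 - \sqrt{18} = 37066 - 3 \sqrt{2}$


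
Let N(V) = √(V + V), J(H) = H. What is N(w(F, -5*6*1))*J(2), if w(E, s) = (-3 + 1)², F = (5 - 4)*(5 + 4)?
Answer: 4*√2 ≈ 5.6569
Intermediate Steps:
F = 9 (F = 1*9 = 9)
w(E, s) = 4 (w(E, s) = (-2)² = 4)
N(V) = √2*√V (N(V) = √(2*V) = √2*√V)
N(w(F, -5*6*1))*J(2) = (√2*√4)*2 = (√2*2)*2 = (2*√2)*2 = 4*√2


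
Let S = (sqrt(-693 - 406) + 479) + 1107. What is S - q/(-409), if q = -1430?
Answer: 647244/409 + I*sqrt(1099) ≈ 1582.5 + 33.151*I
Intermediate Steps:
S = 1586 + I*sqrt(1099) (S = (sqrt(-1099) + 479) + 1107 = (I*sqrt(1099) + 479) + 1107 = (479 + I*sqrt(1099)) + 1107 = 1586 + I*sqrt(1099) ≈ 1586.0 + 33.151*I)
S - q/(-409) = (1586 + I*sqrt(1099)) - (-1430)/(-409) = (1586 + I*sqrt(1099)) - (-1430)*(-1)/409 = (1586 + I*sqrt(1099)) - 1*1430/409 = (1586 + I*sqrt(1099)) - 1430/409 = 647244/409 + I*sqrt(1099)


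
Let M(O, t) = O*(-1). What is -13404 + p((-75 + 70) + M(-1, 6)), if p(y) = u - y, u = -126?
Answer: -13526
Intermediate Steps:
M(O, t) = -O
p(y) = -126 - y
-13404 + p((-75 + 70) + M(-1, 6)) = -13404 + (-126 - ((-75 + 70) - 1*(-1))) = -13404 + (-126 - (-5 + 1)) = -13404 + (-126 - 1*(-4)) = -13404 + (-126 + 4) = -13404 - 122 = -13526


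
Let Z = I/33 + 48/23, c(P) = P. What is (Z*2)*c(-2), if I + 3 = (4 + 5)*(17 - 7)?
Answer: -4780/253 ≈ -18.893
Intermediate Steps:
I = 87 (I = -3 + (4 + 5)*(17 - 7) = -3 + 9*10 = -3 + 90 = 87)
Z = 1195/253 (Z = 87/33 + 48/23 = 87*(1/33) + 48*(1/23) = 29/11 + 48/23 = 1195/253 ≈ 4.7233)
(Z*2)*c(-2) = ((1195/253)*2)*(-2) = (2390/253)*(-2) = -4780/253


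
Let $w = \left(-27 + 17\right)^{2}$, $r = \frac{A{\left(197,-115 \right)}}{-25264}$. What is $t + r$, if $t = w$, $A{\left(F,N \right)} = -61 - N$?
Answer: $\frac{1263173}{12632} \approx 99.998$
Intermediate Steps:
$r = - \frac{27}{12632}$ ($r = \frac{-61 - -115}{-25264} = \left(-61 + 115\right) \left(- \frac{1}{25264}\right) = 54 \left(- \frac{1}{25264}\right) = - \frac{27}{12632} \approx -0.0021374$)
$w = 100$ ($w = \left(-10\right)^{2} = 100$)
$t = 100$
$t + r = 100 - \frac{27}{12632} = \frac{1263173}{12632}$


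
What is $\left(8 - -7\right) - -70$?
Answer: $85$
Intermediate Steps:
$\left(8 - -7\right) - -70 = \left(8 + 7\right) + 70 = 15 + 70 = 85$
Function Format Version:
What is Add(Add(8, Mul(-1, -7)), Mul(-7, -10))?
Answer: 85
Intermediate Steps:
Add(Add(8, Mul(-1, -7)), Mul(-7, -10)) = Add(Add(8, 7), 70) = Add(15, 70) = 85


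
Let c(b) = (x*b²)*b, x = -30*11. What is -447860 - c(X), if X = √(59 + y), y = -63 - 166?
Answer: -447860 - 56100*I*√170 ≈ -4.4786e+5 - 7.3146e+5*I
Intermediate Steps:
x = -330
y = -229
X = I*√170 (X = √(59 - 229) = √(-170) = I*√170 ≈ 13.038*I)
c(b) = -330*b³ (c(b) = (-330*b²)*b = -330*b³)
-447860 - c(X) = -447860 - (-330)*(I*√170)³ = -447860 - (-330)*(-170*I*√170) = -447860 - 56100*I*√170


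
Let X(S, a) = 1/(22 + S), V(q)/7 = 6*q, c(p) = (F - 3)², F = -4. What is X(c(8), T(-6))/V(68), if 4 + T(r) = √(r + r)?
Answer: 1/202776 ≈ 4.9315e-6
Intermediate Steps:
c(p) = 49 (c(p) = (-4 - 3)² = (-7)² = 49)
V(q) = 42*q (V(q) = 7*(6*q) = 42*q)
T(r) = -4 + √2*√r (T(r) = -4 + √(r + r) = -4 + √(2*r) = -4 + √2*√r)
X(c(8), T(-6))/V(68) = 1/((22 + 49)*((42*68))) = 1/(71*2856) = (1/71)*(1/2856) = 1/202776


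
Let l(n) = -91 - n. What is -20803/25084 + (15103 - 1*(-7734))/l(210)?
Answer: -579105011/7550284 ≈ -76.700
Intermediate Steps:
-20803/25084 + (15103 - 1*(-7734))/l(210) = -20803/25084 + (15103 - 1*(-7734))/(-91 - 1*210) = -20803*1/25084 + (15103 + 7734)/(-91 - 210) = -20803/25084 + 22837/(-301) = -20803/25084 + 22837*(-1/301) = -20803/25084 - 22837/301 = -579105011/7550284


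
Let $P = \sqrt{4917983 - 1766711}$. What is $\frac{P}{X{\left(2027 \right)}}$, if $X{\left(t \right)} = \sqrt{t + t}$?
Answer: $\frac{2 \sqrt{798453543}}{2027} \approx 27.881$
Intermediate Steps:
$P = 2 \sqrt{787818}$ ($P = \sqrt{4917983 - 1766711} = \sqrt{3151272} = 2 \sqrt{787818} \approx 1775.2$)
$X{\left(t \right)} = \sqrt{2} \sqrt{t}$ ($X{\left(t \right)} = \sqrt{2 t} = \sqrt{2} \sqrt{t}$)
$\frac{P}{X{\left(2027 \right)}} = \frac{2 \sqrt{787818}}{\sqrt{2} \sqrt{2027}} = \frac{2 \sqrt{787818}}{\sqrt{4054}} = 2 \sqrt{787818} \frac{\sqrt{4054}}{4054} = \frac{2 \sqrt{798453543}}{2027}$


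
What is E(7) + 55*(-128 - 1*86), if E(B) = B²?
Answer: -11721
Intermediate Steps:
E(7) + 55*(-128 - 1*86) = 7² + 55*(-128 - 1*86) = 49 + 55*(-128 - 86) = 49 + 55*(-214) = 49 - 11770 = -11721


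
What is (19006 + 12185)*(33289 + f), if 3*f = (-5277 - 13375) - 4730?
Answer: 795214545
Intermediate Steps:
f = -7794 (f = ((-5277 - 13375) - 4730)/3 = (-18652 - 4730)/3 = (⅓)*(-23382) = -7794)
(19006 + 12185)*(33289 + f) = (19006 + 12185)*(33289 - 7794) = 31191*25495 = 795214545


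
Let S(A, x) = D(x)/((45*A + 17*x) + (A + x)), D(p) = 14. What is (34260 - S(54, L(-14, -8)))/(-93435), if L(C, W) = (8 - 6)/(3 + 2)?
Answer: -42674249/116382636 ≈ -0.36667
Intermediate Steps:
L(C, W) = 2/5
S(A, x) = 14/(18*x + 46*A) (S(A, x) = 14/((45*A + 17*x) + (A + x)) = 14/((17*x + 45*A) + (A + x)) = 14/(18*x + 46*A))
(34260 - S(54, L(-14, -8)))/(-93435) = (34260 - 7/(9*(2/5) + 23*54))/(-93435) = (34260 - 7/(18/5 + 1242))*(-1/93435) = (34260 - 7/6228/5)*(-1/93435) = (34260 - 7*5/6228)*(-1/93435) = (34260 - 1*35/6228)*(-1/93435) = (34260 - 35/6228)*(-1/93435) = (213371245/6228)*(-1/93435) = -42674249/116382636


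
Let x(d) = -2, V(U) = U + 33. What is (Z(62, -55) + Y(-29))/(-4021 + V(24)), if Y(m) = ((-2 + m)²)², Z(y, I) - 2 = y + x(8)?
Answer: -923583/3964 ≈ -232.99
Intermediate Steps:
V(U) = 33 + U
Z(y, I) = y (Z(y, I) = 2 + (y - 2) = 2 + (-2 + y) = y)
Y(m) = (-2 + m)⁴
(Z(62, -55) + Y(-29))/(-4021 + V(24)) = (62 + (-2 - 29)⁴)/(-4021 + (33 + 24)) = (62 + (-31)⁴)/(-4021 + 57) = (62 + 923521)/(-3964) = 923583*(-1/3964) = -923583/3964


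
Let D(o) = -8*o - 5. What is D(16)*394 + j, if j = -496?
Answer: -52898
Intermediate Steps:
D(o) = -5 - 8*o
D(16)*394 + j = (-5 - 8*16)*394 - 496 = (-5 - 128)*394 - 496 = -133*394 - 496 = -52402 - 496 = -52898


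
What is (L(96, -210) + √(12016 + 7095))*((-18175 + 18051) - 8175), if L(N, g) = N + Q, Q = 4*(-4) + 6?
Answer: -713714 - 8299*√19111 ≈ -1.8610e+6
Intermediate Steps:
Q = -10 (Q = -16 + 6 = -10)
L(N, g) = -10 + N (L(N, g) = N - 10 = -10 + N)
(L(96, -210) + √(12016 + 7095))*((-18175 + 18051) - 8175) = ((-10 + 96) + √(12016 + 7095))*((-18175 + 18051) - 8175) = (86 + √19111)*(-124 - 8175) = (86 + √19111)*(-8299) = -713714 - 8299*√19111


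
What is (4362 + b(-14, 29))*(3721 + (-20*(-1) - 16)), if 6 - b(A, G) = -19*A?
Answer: 15279950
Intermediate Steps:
b(A, G) = 6 + 19*A (b(A, G) = 6 - (-19)*A = 6 + 19*A)
(4362 + b(-14, 29))*(3721 + (-20*(-1) - 16)) = (4362 + (6 + 19*(-14)))*(3721 + (-20*(-1) - 16)) = (4362 + (6 - 266))*(3721 + (20 - 16)) = (4362 - 260)*(3721 + 4) = 4102*3725 = 15279950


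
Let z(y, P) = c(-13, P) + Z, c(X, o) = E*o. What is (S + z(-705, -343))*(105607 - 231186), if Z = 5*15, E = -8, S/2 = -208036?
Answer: 51895898487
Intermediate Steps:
S = -416072 (S = 2*(-208036) = -416072)
c(X, o) = -8*o
Z = 75
z(y, P) = 75 - 8*P (z(y, P) = -8*P + 75 = 75 - 8*P)
(S + z(-705, -343))*(105607 - 231186) = (-416072 + (75 - 8*(-343)))*(105607 - 231186) = (-416072 + (75 + 2744))*(-125579) = (-416072 + 2819)*(-125579) = -413253*(-125579) = 51895898487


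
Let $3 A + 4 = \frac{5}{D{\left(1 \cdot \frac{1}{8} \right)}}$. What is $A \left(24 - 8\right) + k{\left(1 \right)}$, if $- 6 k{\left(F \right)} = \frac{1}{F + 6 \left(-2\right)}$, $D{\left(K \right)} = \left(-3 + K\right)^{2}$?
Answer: $- \frac{631663}{34914} \approx -18.092$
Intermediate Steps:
$k{\left(F \right)} = - \frac{1}{6 \left(-12 + F\right)}$ ($k{\left(F \right)} = - \frac{1}{6 \left(F + 6 \left(-2\right)\right)} = - \frac{1}{6 \left(F - 12\right)} = - \frac{1}{6 \left(-12 + F\right)}$)
$A = - \frac{1796}{1587}$ ($A = - \frac{4}{3} + \frac{5 \frac{1}{\left(-3 + 1 \cdot \frac{1}{8}\right)^{2}}}{3} = - \frac{4}{3} + \frac{5 \frac{1}{\left(-3 + \frac{1}{8}\right)^{2}}}{3} = - \frac{4}{3} + \frac{5 \frac{1}{\left(- \frac{23}{8}\right)^{2}}}{3} = - \frac{4}{3} + \frac{5 \frac{1}{\frac{529}{64}}}{3} = - \frac{4}{3} + \frac{5 \cdot \frac{64}{529}}{3} = - \frac{4}{3} + \frac{1}{3} \cdot \frac{320}{529} = - \frac{4}{3} + \frac{320}{1587} = - \frac{1796}{1587} \approx -1.1317$)
$A \left(24 - 8\right) + k{\left(1 \right)} = - \frac{1796 \left(24 - 8\right)}{1587} - \frac{1}{-72 + 6 \cdot 1} = \left(- \frac{1796}{1587}\right) 16 - \frac{1}{-72 + 6} = - \frac{28736}{1587} - \frac{1}{-66} = - \frac{28736}{1587} - - \frac{1}{66} = - \frac{28736}{1587} + \frac{1}{66} = - \frac{631663}{34914}$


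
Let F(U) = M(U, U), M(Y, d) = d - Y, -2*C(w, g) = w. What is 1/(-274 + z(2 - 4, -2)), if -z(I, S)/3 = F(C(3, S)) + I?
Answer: -1/268 ≈ -0.0037313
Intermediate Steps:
C(w, g) = -w/2
F(U) = 0 (F(U) = U - U = 0)
z(I, S) = -3*I (z(I, S) = -3*(0 + I) = -3*I)
1/(-274 + z(2 - 4, -2)) = 1/(-274 - 3*(2 - 4)) = 1/(-274 - 3*(-2)) = 1/(-274 + 6) = 1/(-268) = -1/268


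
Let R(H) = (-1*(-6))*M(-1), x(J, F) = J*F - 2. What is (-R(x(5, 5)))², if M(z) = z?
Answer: 36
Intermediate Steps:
x(J, F) = -2 + F*J (x(J, F) = F*J - 2 = -2 + F*J)
R(H) = -6 (R(H) = -1*(-6)*(-1) = 6*(-1) = -6)
(-R(x(5, 5)))² = (-1*(-6))² = 6² = 36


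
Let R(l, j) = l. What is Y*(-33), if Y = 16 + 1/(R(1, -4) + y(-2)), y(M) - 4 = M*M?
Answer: -1595/3 ≈ -531.67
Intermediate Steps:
y(M) = 4 + M² (y(M) = 4 + M*M = 4 + M²)
Y = 145/9 (Y = 16 + 1/(1 + (4 + (-2)²)) = 16 + 1/(1 + (4 + 4)) = 16 + 1/(1 + 8) = 16 + 1/9 = 16 + ⅑ = 145/9 ≈ 16.111)
Y*(-33) = (145/9)*(-33) = -1595/3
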